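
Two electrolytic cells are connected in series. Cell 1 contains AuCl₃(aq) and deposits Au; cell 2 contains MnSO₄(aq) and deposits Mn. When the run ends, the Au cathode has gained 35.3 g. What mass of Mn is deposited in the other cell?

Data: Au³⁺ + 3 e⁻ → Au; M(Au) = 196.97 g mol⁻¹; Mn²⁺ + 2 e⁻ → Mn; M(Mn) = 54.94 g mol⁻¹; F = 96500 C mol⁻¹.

n(Au) = 35.3 / 196.97 = 0.1792 mol.
Since Au³⁺ + 3 e⁻ → Au, n(e⁻) passed = 3 × 0.1792 = 0.5376 mol.
Cells in series carry the same charge, so the same 0.5376 mol of electrons passes through cell 2.
Mn²⁺ + 2 e⁻ → Mn, so n(Mn) = 0.5376 / 2 = 0.2688 mol.
m(Mn) = 0.2688 × 54.94 = 14.8 g.

14.8 g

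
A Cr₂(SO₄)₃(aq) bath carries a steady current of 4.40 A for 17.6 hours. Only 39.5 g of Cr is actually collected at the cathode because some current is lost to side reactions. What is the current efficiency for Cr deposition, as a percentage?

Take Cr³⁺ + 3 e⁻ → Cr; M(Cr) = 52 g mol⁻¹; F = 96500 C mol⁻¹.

78.9 %

Q = I·t = 4.400 × 63360 = 278800 C; n(e⁻) = 278800/96500 = 2.889 mol.
Theoretical n(Cr) = n(e⁻)/3 = 0.9630 mol, i.e. m_theo = 0.9630 × 52 = 50.08 g.
Efficiency = m_actual / m_theo = 39.5 / 50.08 = 78.9 %.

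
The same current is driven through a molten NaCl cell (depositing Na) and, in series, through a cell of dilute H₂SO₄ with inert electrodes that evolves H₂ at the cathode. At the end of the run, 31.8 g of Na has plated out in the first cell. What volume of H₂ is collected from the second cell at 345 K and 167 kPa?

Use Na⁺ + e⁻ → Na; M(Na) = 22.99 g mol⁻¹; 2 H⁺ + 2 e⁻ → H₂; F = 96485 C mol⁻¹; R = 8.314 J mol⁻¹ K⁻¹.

n(Na) = 31.8 / 22.99 = 1.383 mol, so n(e⁻) = 1 × 1.383 = 1.383 mol.
The cells are in series, so the same 1.383 mol of electrons passes through the second cell.
2 H⁺ + 2 e⁻ → H₂ — 2 mol e⁻ per mol H₂, so n(H₂) = 1.383/2 = 0.6916 mol.
V = nRT/P = (0.6916 × 8.314 × 345) / (167 × 10³) = 0.0119 m³ = 11.9 L.

11.9 L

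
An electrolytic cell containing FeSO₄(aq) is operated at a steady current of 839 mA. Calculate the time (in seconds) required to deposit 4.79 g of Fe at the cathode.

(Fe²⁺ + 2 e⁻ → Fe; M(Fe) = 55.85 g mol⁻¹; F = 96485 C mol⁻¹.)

n(Fe) = m/M = 4.79 / 55.85 = 0.08577 mol.
Each Fe atom requires 2 electrons, so n(e⁻) = 2 × 0.08577 = 0.1715 mol.
Q = n(e⁻)·F = 0.1715 × 96485 = 16550 C.
t = Q/I = 16550 / 0.8390 A = 19730 s.

19700 s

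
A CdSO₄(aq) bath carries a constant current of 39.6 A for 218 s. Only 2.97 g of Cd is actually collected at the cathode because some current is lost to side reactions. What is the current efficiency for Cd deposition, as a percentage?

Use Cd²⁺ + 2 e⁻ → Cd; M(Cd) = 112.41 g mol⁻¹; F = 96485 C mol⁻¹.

Q = I·t = 39.60 × 218.00 = 8633 C; n(e⁻) = 8633/96485 = 0.08947 mol.
Theoretical n(Cd) = n(e⁻)/2 = 0.04474 mol, i.e. m_theo = 0.04474 × 112.41 = 5.029 g.
Efficiency = m_actual / m_theo = 2.97 / 5.029 = 59.1 %.

59.1 %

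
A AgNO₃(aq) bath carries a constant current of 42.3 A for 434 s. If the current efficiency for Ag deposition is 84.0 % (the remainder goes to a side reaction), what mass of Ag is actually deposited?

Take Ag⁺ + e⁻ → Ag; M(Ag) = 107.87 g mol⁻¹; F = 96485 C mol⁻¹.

Q = I·t = 42.30 × 434.00 = 18360 C.
n(e⁻) = 18360/96485 = 0.1903 mol; theoretically n(Ag) = 0.1903/1 = 0.1903 mol, m_theo = 20.52 g.
At 84.0 % efficiency, m_actual = 0.840 × 20.52 = 17.2 g.

17.2 g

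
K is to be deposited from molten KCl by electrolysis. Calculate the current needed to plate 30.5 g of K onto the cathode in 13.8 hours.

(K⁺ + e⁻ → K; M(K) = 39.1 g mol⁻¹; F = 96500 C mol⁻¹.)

1.52 A

n(K) = 30.5 / 39.1 = 0.7801 mol.
n(e⁻) = 1 × 0.7801 = 0.7801 mol.
Q = n(e⁻)·F = 0.7801 × 96500 = 75270 C.
I = Q/t = 75270 / 49680 s = 1.52 A.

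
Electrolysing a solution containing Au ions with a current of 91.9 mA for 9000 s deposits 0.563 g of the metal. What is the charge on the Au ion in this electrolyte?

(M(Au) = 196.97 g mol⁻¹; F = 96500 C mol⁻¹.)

+3

Q = I·t = 0.09190 A × 9000.0 s = 827.1 C, so n(e⁻) = 827.1/96500 = 0.008571 mol.
n(Au) deposited = 0.563 / 196.97 = 0.002858 mol.
Electrons per atom = n(e⁻)/n(Au) = 0.008571 / 0.002858 = 3.00 ≈ 3, so the ion is Au³⁺.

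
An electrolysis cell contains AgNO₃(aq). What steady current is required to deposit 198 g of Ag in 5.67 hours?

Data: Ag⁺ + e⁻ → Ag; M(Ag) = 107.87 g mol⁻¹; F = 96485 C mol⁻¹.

8.68 A

n(Ag) = 198 / 107.87 = 1.836 mol.
n(e⁻) = 1 × 1.836 = 1.836 mol.
Q = n(e⁻)·F = 1.836 × 96485 = 177100 C.
I = Q/t = 177100 / 20412 s = 8.68 A.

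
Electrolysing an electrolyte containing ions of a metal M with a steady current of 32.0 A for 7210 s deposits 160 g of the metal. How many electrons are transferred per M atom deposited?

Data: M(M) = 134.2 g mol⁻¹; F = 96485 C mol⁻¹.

2

Q = I·t = 32.00 A × 7210.0 s = 230700 C, so n(e⁻) = 230700/96485 = 2.391 mol.
n(M) deposited = 160 / 134.2 = 1.192 mol.
Electrons per atom = n(e⁻)/n(M) = 2.391 / 1.192 = 2.01 ≈ 2, so the ion is M²⁺.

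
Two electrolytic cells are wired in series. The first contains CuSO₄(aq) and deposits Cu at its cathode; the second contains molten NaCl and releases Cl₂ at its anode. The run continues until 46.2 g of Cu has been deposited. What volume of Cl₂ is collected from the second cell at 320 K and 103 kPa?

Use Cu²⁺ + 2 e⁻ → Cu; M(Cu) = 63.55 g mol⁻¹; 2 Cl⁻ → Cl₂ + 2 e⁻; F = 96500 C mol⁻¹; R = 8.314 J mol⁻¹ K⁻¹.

n(Cu) = 46.2 / 63.55 = 0.7270 mol, so n(e⁻) = 2 × 0.7270 = 1.454 mol.
The cells are in series, so the same 1.454 mol of electrons passes through the second cell.
2 Cl⁻ → Cl₂ + 2 e⁻ — 2 mol e⁻ per mol Cl₂, so n(Cl₂) = 1.454/2 = 0.7270 mol.
V = nRT/P = (0.7270 × 8.314 × 320) / (103 × 10³) = 0.0188 m³ = 18.8 L.

18.8 L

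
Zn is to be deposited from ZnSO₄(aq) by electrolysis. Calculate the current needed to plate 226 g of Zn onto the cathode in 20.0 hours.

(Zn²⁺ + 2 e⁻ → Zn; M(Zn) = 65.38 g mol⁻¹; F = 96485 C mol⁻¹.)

n(Zn) = 226 / 65.38 = 3.457 mol.
n(e⁻) = 2 × 3.457 = 6.913 mol.
Q = n(e⁻)·F = 6.913 × 96485 = 667000 C.
I = Q/t = 667000 / 72000 s = 9.26 A.

9.26 A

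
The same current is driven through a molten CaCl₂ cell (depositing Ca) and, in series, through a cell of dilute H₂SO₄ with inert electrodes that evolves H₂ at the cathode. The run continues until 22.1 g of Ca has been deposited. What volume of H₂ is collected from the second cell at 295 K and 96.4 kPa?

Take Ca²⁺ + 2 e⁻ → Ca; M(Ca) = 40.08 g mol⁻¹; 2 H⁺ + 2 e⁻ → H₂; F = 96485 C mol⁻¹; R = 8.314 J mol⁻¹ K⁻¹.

n(Ca) = 22.1 / 40.08 = 0.5514 mol, so n(e⁻) = 2 × 0.5514 = 1.103 mol.
The cells are in series, so the same 1.103 mol of electrons passes through the second cell.
2 H⁺ + 2 e⁻ → H₂ — 2 mol e⁻ per mol H₂, so n(H₂) = 1.103/2 = 0.5514 mol.
V = nRT/P = (0.5514 × 8.314 × 295) / (96.4 × 10³) = 0.0140 m³ = 14.0 L.

14.0 L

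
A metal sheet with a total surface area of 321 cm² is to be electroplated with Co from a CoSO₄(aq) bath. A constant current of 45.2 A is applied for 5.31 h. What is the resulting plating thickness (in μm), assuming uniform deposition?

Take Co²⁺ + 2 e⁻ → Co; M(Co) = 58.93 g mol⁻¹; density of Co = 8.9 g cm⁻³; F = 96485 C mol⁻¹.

924 μm

Q = I·t = 45.20 × 19116 = 864000 C; n(e⁻) = 8.955 mol.
n(Co) = n(e⁻)/2 = 4.478 mol, so m = 4.478 × 58.93 = 263.9 g.
Volume = m/ρ = 263.9 / 8.9 = 29.65 cm³.
Thickness = V/A = 29.65 / 321 = 0.0924 cm = 924 μm.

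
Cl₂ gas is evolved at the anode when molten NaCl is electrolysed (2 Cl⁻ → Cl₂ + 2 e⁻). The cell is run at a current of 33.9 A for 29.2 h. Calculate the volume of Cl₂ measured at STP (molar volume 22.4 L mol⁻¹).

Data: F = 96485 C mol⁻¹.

414 L

Q = I·t = 33.90 A × 105120 s = 3564000 C.
n(e⁻) = Q/F = 3564000 / 96485 = 36.93 mol.
2 electrons are transferred per Cl₂ molecule, so n(Cl₂) = 36.93 / 2 = 18.47 mol.
V = n × V_m = 18.47 × 22.4 = 414 L.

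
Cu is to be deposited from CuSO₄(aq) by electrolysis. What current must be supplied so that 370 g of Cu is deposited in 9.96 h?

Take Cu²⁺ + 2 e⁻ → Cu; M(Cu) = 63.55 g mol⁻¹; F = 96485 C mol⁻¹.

n(Cu) = 370 / 63.55 = 5.822 mol.
n(e⁻) = 2 × 5.822 = 11.64 mol.
Q = n(e⁻)·F = 11.64 × 96485 = 1124000 C.
I = Q/t = 1124000 / 35856 s = 31.3 A.

31.3 A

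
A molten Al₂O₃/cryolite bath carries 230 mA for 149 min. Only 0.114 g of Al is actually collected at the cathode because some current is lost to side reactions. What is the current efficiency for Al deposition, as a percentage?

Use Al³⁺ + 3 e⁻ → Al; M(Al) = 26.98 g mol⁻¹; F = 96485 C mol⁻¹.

Q = I·t = 0.2300 × 8940.0 = 2056 C; n(e⁻) = 2056/96485 = 0.02131 mol.
Theoretical n(Al) = n(e⁻)/3 = 0.007104 mol, i.e. m_theo = 0.007104 × 26.98 = 0.1917 g.
Efficiency = m_actual / m_theo = 0.114 / 0.1917 = 59.5 %.

59.5 %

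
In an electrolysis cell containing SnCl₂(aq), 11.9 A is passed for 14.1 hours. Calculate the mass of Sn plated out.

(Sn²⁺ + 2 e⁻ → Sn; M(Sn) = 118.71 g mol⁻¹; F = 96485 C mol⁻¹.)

372 g

Q = I·t = 11.90 A × 50760 s = 604000 C.
n(e⁻) = Q/F = 604000 / 96485 = 6.260 mol.
Sn²⁺ + 2 e⁻ → Sn, so n(Sn) = n(e⁻)/2 = 3.130 mol.
m = n·M = 3.130 × 118.71 = 372 g.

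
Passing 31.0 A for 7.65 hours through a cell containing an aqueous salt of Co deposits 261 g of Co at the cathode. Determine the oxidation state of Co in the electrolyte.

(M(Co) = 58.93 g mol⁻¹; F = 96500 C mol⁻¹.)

Q = I·t = 31.00 A × 27540 s = 853700 C, so n(e⁻) = 853700/96500 = 8.847 mol.
n(Co) deposited = 261 / 58.93 = 4.429 mol.
Electrons per atom = n(e⁻)/n(Co) = 8.847 / 4.429 = 2.00 ≈ 2, so the ion is Co²⁺.

+2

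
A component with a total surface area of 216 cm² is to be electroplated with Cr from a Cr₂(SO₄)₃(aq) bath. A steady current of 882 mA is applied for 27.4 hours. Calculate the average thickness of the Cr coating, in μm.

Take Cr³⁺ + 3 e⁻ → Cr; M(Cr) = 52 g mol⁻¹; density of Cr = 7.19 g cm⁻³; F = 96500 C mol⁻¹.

Q = I·t = 0.8820 × 98640 = 87000 C; n(e⁻) = 0.9016 mol.
n(Cr) = n(e⁻)/3 = 0.3005 mol, so m = 0.3005 × 52 = 15.63 g.
Volume = m/ρ = 15.63 / 7.19 = 2.173 cm³.
Thickness = V/A = 2.173 / 216 = 0.0101 cm = 101 μm.

101 μm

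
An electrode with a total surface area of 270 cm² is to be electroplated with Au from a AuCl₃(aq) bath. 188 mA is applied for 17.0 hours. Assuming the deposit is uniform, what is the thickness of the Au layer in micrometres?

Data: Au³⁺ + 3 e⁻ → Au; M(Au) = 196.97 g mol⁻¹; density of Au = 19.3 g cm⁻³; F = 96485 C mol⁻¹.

15.0 μm

Q = I·t = 0.1880 × 61200 = 11510 C; n(e⁻) = 0.1192 mol.
n(Au) = n(e⁻)/3 = 0.03975 mol, so m = 0.03975 × 196.97 = 7.829 g.
Volume = m/ρ = 7.829 / 19.3 = 0.4057 cm³.
Thickness = V/A = 0.4057 / 270 = 0.00150 cm = 15.0 μm.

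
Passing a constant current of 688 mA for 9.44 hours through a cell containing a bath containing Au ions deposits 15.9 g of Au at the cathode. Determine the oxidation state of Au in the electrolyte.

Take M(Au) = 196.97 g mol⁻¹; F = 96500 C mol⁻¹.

+3

Q = I·t = 0.6880 A × 33984 s = 23380 C, so n(e⁻) = 23380/96500 = 0.2423 mol.
n(Au) deposited = 15.9 / 196.97 = 0.08072 mol.
Electrons per atom = n(e⁻)/n(Au) = 0.2423 / 0.08072 = 3.00 ≈ 3, so the ion is Au³⁺.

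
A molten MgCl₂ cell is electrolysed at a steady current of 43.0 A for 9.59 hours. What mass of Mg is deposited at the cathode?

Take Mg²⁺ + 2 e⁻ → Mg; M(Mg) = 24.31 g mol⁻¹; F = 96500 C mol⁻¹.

187 g

Q = I·t = 43.00 A × 34524 s = 1485000 C.
n(e⁻) = Q/F = 1485000 / 96500 = 15.38 mol.
Mg²⁺ + 2 e⁻ → Mg, so n(Mg) = n(e⁻)/2 = 7.692 mol.
m = n·M = 7.692 × 24.31 = 187 g.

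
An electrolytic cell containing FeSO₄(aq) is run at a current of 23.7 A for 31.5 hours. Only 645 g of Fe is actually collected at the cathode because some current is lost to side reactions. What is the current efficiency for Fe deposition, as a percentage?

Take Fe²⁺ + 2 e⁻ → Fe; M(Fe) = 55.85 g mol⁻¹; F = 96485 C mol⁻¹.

82.9 %

Q = I·t = 23.70 × 113400 = 2688000 C; n(e⁻) = 2688000/96485 = 27.85 mol.
Theoretical n(Fe) = n(e⁻)/2 = 13.93 mol, i.e. m_theo = 13.93 × 55.85 = 777.8 g.
Efficiency = m_actual / m_theo = 645 / 777.8 = 82.9 %.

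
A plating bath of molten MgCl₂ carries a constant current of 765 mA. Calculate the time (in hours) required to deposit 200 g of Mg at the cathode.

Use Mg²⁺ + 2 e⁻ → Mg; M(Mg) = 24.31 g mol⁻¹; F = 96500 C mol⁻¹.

577 h

n(Mg) = m/M = 200 / 24.31 = 8.227 mol.
Each Mg atom requires 2 electrons, so n(e⁻) = 2 × 8.227 = 16.45 mol.
Q = n(e⁻)·F = 16.45 × 96500 = 1588000 C.
t = Q/I = 1588000 / 0.7650 A = 2076000 s = 577 h.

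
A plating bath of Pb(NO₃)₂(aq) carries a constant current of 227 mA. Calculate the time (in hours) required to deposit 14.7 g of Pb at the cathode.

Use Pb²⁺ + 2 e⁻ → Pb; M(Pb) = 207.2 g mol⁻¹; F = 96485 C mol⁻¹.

n(Pb) = m/M = 14.7 / 207.2 = 0.07095 mol.
Each Pb atom requires 2 electrons, so n(e⁻) = 2 × 0.07095 = 0.1419 mol.
Q = n(e⁻)·F = 0.1419 × 96485 = 13690 C.
t = Q/I = 13690 / 0.2270 A = 60310 s = 16.8 h.

16.8 h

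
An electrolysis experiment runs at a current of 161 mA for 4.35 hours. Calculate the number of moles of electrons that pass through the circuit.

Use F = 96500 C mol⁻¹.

0.0261 mol

Q = I·t = 0.1610 A × 15660 s = 2521 C.
n(e⁻) = Q/F = 2521 / 96500 = 0.0261 mol.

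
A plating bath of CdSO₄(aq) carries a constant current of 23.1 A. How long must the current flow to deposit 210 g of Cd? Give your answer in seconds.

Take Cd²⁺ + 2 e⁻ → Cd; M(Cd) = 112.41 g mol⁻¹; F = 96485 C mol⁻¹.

n(Cd) = m/M = 210 / 112.41 = 1.868 mol.
Each Cd atom requires 2 electrons, so n(e⁻) = 2 × 1.868 = 3.736 mol.
Q = n(e⁻)·F = 3.736 × 96485 = 360500 C.
t = Q/I = 360500 / 23.10 A = 15610 s.

15600 s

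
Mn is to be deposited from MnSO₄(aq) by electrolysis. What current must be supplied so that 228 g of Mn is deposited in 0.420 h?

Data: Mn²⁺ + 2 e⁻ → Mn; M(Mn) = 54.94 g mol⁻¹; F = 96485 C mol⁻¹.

530 A

n(Mn) = 228 / 54.94 = 4.150 mol.
n(e⁻) = 2 × 4.150 = 8.300 mol.
Q = n(e⁻)·F = 8.300 × 96485 = 800800 C.
I = Q/t = 800800 / 1512.0 s = 530 A.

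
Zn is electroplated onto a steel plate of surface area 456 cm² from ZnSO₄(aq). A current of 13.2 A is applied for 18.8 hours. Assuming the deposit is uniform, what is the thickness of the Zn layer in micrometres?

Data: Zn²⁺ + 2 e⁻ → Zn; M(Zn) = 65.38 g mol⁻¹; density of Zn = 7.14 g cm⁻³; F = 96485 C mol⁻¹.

Q = I·t = 13.20 × 67680 = 893400 C; n(e⁻) = 9.259 mol.
n(Zn) = n(e⁻)/2 = 4.630 mol, so m = 4.630 × 65.38 = 302.7 g.
Volume = m/ρ = 302.7 / 7.14 = 42.39 cm³.
Thickness = V/A = 42.39 / 456 = 0.0930 cm = 930 μm.

930 μm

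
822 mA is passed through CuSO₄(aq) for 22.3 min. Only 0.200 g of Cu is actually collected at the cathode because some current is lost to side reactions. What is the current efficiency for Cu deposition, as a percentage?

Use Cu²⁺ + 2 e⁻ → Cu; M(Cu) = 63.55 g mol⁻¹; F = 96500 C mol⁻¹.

Q = I·t = 0.8220 × 1338.0 = 1100 C; n(e⁻) = 1100/96500 = 0.01140 mol.
Theoretical n(Cu) = n(e⁻)/2 = 0.005699 mol, i.e. m_theo = 0.005699 × 63.55 = 0.3621 g.
Efficiency = m_actual / m_theo = 0.200 / 0.3621 = 55.2 %.

55.2 %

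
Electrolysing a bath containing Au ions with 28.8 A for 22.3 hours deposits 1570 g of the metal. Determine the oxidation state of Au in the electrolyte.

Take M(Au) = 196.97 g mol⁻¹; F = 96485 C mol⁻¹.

+3

Q = I·t = 28.80 A × 80280 s = 2312000 C, so n(e⁻) = 2312000/96485 = 23.96 mol.
n(Au) deposited = 1570 / 196.97 = 7.971 mol.
Electrons per atom = n(e⁻)/n(Au) = 23.96 / 7.971 = 3.01 ≈ 3, so the ion is Au³⁺.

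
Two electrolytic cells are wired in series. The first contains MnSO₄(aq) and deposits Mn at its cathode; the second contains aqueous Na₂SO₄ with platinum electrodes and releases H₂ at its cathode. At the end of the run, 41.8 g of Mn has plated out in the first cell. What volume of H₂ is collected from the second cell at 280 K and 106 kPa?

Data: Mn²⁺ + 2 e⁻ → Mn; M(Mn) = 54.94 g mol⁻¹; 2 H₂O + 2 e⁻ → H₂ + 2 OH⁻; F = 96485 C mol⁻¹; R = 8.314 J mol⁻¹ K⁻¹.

n(Mn) = 41.8 / 54.94 = 0.7608 mol, so n(e⁻) = 2 × 0.7608 = 1.522 mol.
The cells are in series, so the same 1.522 mol of electrons passes through the second cell.
2 H₂O + 2 e⁻ → H₂ + 2 OH⁻ — 2 mol e⁻ per mol H₂, so n(H₂) = 1.522/2 = 0.7608 mol.
V = nRT/P = (0.7608 × 8.314 × 280) / (106 × 10³) = 0.0167 m³ = 16.7 L.

16.7 L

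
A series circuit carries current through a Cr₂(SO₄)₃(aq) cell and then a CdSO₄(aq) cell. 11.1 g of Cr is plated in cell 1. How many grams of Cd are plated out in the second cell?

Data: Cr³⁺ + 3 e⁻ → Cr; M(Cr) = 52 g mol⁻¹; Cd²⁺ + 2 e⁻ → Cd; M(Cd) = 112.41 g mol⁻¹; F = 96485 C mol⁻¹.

36.0 g

n(Cr) = 11.1 / 52 = 0.2135 mol.
Since Cr³⁺ + 3 e⁻ → Cr, n(e⁻) passed = 3 × 0.2135 = 0.6404 mol.
Cells in series carry the same charge, so the same 0.6404 mol of electrons passes through cell 2.
Cd²⁺ + 2 e⁻ → Cd, so n(Cd) = 0.6404 / 2 = 0.3202 mol.
m(Cd) = 0.3202 × 112.41 = 36.0 g.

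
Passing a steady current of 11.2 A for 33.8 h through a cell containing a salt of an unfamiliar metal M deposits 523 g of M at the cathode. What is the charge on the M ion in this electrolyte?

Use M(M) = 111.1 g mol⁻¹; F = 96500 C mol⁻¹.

+3

Q = I·t = 11.20 A × 121680 s = 1363000 C, so n(e⁻) = 1363000/96500 = 14.12 mol.
n(M) deposited = 523 / 111.1 = 4.707 mol.
Electrons per atom = n(e⁻)/n(M) = 14.12 / 4.707 = 3.00 ≈ 3, so the ion is M³⁺.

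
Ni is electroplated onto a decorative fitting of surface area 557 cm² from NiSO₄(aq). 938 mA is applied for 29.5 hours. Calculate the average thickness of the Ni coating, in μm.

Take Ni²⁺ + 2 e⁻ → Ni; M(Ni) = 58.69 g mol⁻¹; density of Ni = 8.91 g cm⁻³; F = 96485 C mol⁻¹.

Q = I·t = 0.9380 × 106200 = 99620 C; n(e⁻) = 1.032 mol.
n(Ni) = n(e⁻)/2 = 0.5162 mol, so m = 0.5162 × 58.69 = 30.30 g.
Volume = m/ρ = 30.30 / 8.91 = 3.400 cm³.
Thickness = V/A = 3.400 / 557 = 0.00610 cm = 61.0 μm.

61.0 μm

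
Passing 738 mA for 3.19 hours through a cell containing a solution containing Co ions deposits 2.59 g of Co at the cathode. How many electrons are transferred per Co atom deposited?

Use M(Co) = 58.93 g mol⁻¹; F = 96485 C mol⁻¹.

2

Q = I·t = 0.7380 A × 11484 s = 8475 C, so n(e⁻) = 8475/96485 = 0.08784 mol.
n(Co) deposited = 2.59 / 58.93 = 0.04395 mol.
Electrons per atom = n(e⁻)/n(Co) = 0.08784 / 0.04395 = 2.00 ≈ 2, so the ion is Co²⁺.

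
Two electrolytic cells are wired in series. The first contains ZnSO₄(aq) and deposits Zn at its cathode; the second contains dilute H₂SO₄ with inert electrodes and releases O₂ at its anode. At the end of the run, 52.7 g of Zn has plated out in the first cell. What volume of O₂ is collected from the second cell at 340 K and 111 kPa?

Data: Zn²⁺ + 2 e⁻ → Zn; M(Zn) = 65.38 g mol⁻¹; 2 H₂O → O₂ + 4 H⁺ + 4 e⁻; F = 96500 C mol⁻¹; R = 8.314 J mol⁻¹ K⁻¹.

10.3 L

n(Zn) = 52.7 / 65.38 = 0.8061 mol, so n(e⁻) = 2 × 0.8061 = 1.612 mol.
The cells are in series, so the same 1.612 mol of electrons passes through the second cell.
2 H₂O → O₂ + 4 H⁺ + 4 e⁻ — 4 mol e⁻ per mol O₂, so n(O₂) = 1.612/4 = 0.4030 mol.
V = nRT/P = (0.4030 × 8.314 × 340) / (111 × 10³) = 0.0103 m³ = 10.3 L.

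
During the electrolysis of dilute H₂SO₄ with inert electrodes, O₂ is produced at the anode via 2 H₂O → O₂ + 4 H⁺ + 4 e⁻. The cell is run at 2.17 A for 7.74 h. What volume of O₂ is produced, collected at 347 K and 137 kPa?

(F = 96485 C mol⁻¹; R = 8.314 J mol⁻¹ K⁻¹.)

Q = I·t = 2.170 A × 27864 s = 60460 C.
n(e⁻) = Q/F = 60460 / 96485 = 0.6267 mol.
4 electrons are transferred per O₂ molecule, so n(O₂) = 0.6267 / 4 = 0.1567 mol.
V = nRT/P = (0.1567 × 8.314 × 347) / (137 × 10³ Pa) = 0.00330 m³ = 3.30 L.

3.30 L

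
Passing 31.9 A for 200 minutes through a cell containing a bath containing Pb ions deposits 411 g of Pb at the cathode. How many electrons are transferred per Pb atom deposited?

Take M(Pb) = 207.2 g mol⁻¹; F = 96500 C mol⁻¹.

2

Q = I·t = 31.90 A × 12000 s = 382800 C, so n(e⁻) = 382800/96500 = 3.967 mol.
n(Pb) deposited = 411 / 207.2 = 1.984 mol.
Electrons per atom = n(e⁻)/n(Pb) = 3.967 / 1.984 = 2.00 ≈ 2, so the ion is Pb²⁺.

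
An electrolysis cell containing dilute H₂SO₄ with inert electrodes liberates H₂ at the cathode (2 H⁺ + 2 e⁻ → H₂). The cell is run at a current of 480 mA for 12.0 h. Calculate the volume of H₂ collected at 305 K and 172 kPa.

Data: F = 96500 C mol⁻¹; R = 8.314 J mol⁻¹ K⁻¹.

Q = I·t = 0.4800 A × 43200 s = 20740 C.
n(e⁻) = Q/F = 20740 / 96500 = 0.2149 mol.
2 electrons are transferred per H₂ molecule, so n(H₂) = 0.2149 / 2 = 0.1074 mol.
V = nRT/P = (0.1074 × 8.314 × 305) / (172 × 10³ Pa) = 0.00158 m³ = 1.58 L.

1.58 L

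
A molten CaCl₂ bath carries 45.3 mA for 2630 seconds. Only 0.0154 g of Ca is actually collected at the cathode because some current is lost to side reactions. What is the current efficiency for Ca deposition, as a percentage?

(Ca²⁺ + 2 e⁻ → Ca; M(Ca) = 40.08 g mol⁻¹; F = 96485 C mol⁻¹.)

62.2 %

Q = I·t = 0.04530 × 2630.0 = 119.1 C; n(e⁻) = 119.1/96485 = 0.001235 mol.
Theoretical n(Ca) = n(e⁻)/2 = 0.0006174 mol, i.e. m_theo = 0.0006174 × 40.08 = 0.02475 g.
Efficiency = m_actual / m_theo = 0.0154 / 0.02475 = 62.2 %.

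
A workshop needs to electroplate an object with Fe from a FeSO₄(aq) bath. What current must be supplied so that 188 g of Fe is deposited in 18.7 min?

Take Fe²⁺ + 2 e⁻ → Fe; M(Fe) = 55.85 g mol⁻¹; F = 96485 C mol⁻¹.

n(Fe) = 188 / 55.85 = 3.366 mol.
n(e⁻) = 2 × 3.366 = 6.732 mol.
Q = n(e⁻)·F = 6.732 × 96485 = 649600 C.
I = Q/t = 649600 / 1122.0 s = 579 A.

579 A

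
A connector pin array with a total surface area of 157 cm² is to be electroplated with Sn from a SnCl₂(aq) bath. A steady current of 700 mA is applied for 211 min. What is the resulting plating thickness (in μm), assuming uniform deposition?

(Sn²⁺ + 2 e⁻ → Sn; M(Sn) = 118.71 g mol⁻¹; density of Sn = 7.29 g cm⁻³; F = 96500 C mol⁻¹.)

47.6 μm

Q = I·t = 0.7000 × 12660 = 8862 C; n(e⁻) = 0.09183 mol.
n(Sn) = n(e⁻)/2 = 0.04592 mol, so m = 0.04592 × 118.71 = 5.451 g.
Volume = m/ρ = 5.451 / 7.29 = 0.7477 cm³.
Thickness = V/A = 0.7477 / 157 = 0.00476 cm = 47.6 μm.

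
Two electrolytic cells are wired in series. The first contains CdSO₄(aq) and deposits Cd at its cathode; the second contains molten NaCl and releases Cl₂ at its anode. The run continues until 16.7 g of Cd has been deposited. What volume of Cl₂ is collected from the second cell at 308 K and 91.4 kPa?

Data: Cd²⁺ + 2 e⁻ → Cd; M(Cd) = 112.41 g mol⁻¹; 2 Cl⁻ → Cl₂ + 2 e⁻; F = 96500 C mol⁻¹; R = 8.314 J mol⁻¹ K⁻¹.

4.16 L

n(Cd) = 16.7 / 112.41 = 0.1486 mol, so n(e⁻) = 2 × 0.1486 = 0.2971 mol.
The cells are in series, so the same 0.2971 mol of electrons passes through the second cell.
2 Cl⁻ → Cl₂ + 2 e⁻ — 2 mol e⁻ per mol Cl₂, so n(Cl₂) = 0.2971/2 = 0.1486 mol.
V = nRT/P = (0.1486 × 8.314 × 308) / (91.4 × 10³) = 0.00416 m³ = 4.16 L.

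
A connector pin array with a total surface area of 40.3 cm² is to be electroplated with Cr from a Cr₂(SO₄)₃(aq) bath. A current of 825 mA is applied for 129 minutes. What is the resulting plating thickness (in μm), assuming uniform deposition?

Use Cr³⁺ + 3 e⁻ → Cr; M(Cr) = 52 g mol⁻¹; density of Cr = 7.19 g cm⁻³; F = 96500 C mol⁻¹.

Q = I·t = 0.8250 × 7740.0 = 6386 C; n(e⁻) = 0.06617 mol.
n(Cr) = n(e⁻)/3 = 0.02206 mol, so m = 0.02206 × 52 = 1.147 g.
Volume = m/ρ = 1.147 / 7.19 = 0.1595 cm³.
Thickness = V/A = 0.1595 / 40.3 = 0.00396 cm = 39.6 μm.

39.6 μm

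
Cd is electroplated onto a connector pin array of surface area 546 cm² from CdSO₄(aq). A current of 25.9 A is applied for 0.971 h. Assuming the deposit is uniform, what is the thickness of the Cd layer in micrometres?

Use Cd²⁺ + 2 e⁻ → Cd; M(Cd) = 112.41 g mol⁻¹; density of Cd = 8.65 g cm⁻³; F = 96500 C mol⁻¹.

Q = I·t = 25.90 × 3495.6 = 90540 C; n(e⁻) = 0.9382 mol.
n(Cd) = n(e⁻)/2 = 0.4691 mol, so m = 0.4691 × 112.41 = 52.73 g.
Volume = m/ρ = 52.73 / 8.65 = 6.096 cm³.
Thickness = V/A = 6.096 / 546 = 0.0112 cm = 112 μm.

112 μm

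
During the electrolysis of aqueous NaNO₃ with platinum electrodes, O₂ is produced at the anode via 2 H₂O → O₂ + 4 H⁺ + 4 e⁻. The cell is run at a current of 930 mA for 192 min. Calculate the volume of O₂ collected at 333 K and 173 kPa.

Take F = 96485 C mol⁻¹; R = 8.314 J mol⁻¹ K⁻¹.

0.444 L

Q = I·t = 0.9300 A × 11520 s = 10710 C.
n(e⁻) = Q/F = 10710 / 96485 = 0.1110 mol.
4 electrons are transferred per O₂ molecule, so n(O₂) = 0.1110 / 4 = 0.02776 mol.
V = nRT/P = (0.02776 × 8.314 × 333) / (173 × 10³ Pa) = 4.44 × 10⁻⁴ m³ = 0.444 L.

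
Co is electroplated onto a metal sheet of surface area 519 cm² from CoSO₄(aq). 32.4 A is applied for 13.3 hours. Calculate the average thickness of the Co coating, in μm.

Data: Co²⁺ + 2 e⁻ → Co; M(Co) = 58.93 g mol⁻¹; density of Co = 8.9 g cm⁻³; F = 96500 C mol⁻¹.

Q = I·t = 32.40 × 47880 = 1551000 C; n(e⁻) = 16.08 mol.
n(Co) = n(e⁻)/2 = 8.038 mol, so m = 8.038 × 58.93 = 473.7 g.
Volume = m/ρ = 473.7 / 8.9 = 53.22 cm³.
Thickness = V/A = 53.22 / 519 = 0.103 cm = 1030 μm.

1030 μm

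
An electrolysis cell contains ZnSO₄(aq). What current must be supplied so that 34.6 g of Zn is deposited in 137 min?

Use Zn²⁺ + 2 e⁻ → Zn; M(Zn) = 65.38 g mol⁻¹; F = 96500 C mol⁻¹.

n(Zn) = 34.6 / 65.38 = 0.5292 mol.
n(e⁻) = 2 × 0.5292 = 1.058 mol.
Q = n(e⁻)·F = 1.058 × 96500 = 102100 C.
I = Q/t = 102100 / 8220.0 s = 12.4 A.

12.4 A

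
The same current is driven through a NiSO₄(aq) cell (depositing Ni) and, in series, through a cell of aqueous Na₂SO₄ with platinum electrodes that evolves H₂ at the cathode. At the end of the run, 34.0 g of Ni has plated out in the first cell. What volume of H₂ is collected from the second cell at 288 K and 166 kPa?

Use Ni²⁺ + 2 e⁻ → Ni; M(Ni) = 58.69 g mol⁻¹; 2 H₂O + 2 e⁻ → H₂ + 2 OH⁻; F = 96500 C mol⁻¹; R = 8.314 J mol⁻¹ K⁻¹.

8.36 L

n(Ni) = 34.0 / 58.69 = 0.5793 mol, so n(e⁻) = 2 × 0.5793 = 1.159 mol.
The cells are in series, so the same 1.159 mol of electrons passes through the second cell.
2 H₂O + 2 e⁻ → H₂ + 2 OH⁻ — 2 mol e⁻ per mol H₂, so n(H₂) = 1.159/2 = 0.5793 mol.
V = nRT/P = (0.5793 × 8.314 × 288) / (166 × 10³) = 0.00836 m³ = 8.36 L.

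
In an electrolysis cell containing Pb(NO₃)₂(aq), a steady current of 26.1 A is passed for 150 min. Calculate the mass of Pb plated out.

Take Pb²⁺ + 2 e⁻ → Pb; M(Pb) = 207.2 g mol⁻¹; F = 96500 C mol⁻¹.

252 g

Q = I·t = 26.10 A × 9000.0 s = 234900 C.
n(e⁻) = Q/F = 234900 / 96500 = 2.434 mol.
Pb²⁺ + 2 e⁻ → Pb, so n(Pb) = n(e⁻)/2 = 1.217 mol.
m = n·M = 1.217 × 207.2 = 252 g.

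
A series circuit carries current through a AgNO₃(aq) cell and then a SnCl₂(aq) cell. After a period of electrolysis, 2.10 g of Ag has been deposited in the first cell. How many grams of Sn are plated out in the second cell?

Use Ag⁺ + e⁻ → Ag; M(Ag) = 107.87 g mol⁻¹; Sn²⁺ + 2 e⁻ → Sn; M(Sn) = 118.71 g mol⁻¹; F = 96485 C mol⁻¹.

n(Ag) = 2.10 / 107.87 = 0.01947 mol.
Since Ag⁺ + e⁻ → Ag, n(e⁻) passed = 1 × 0.01947 = 0.01947 mol.
Cells in series carry the same charge, so the same 0.01947 mol of electrons passes through cell 2.
Sn²⁺ + 2 e⁻ → Sn, so n(Sn) = 0.01947 / 2 = 0.009734 mol.
m(Sn) = 0.009734 × 118.71 = 1.16 g.

1.16 g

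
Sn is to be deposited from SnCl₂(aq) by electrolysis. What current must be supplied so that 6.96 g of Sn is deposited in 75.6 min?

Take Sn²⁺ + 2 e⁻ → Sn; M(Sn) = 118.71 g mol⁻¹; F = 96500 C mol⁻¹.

n(Sn) = 6.96 / 118.71 = 0.05863 mol.
n(e⁻) = 2 × 0.05863 = 0.1173 mol.
Q = n(e⁻)·F = 0.1173 × 96500 = 11320 C.
I = Q/t = 11320 / 4536.0 s = 2.49 A.

2.49 A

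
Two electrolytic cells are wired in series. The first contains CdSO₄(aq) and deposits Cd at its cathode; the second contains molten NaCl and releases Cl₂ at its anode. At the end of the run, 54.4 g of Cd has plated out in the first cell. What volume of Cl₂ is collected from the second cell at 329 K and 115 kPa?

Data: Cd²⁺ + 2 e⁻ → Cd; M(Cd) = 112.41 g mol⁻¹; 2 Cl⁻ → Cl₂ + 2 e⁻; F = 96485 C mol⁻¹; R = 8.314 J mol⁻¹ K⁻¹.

n(Cd) = 54.4 / 112.41 = 0.4839 mol, so n(e⁻) = 2 × 0.4839 = 0.9679 mol.
The cells are in series, so the same 0.9679 mol of electrons passes through the second cell.
2 Cl⁻ → Cl₂ + 2 e⁻ — 2 mol e⁻ per mol Cl₂, so n(Cl₂) = 0.9679/2 = 0.4839 mol.
V = nRT/P = (0.4839 × 8.314 × 329) / (115 × 10³) = 0.0115 m³ = 11.5 L.

11.5 L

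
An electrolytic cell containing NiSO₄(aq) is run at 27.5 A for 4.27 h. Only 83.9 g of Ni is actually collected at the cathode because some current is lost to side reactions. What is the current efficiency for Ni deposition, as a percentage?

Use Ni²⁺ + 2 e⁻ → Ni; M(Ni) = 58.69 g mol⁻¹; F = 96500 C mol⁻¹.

65.3 %

Q = I·t = 27.50 × 15372 = 422700 C; n(e⁻) = 422700/96500 = 4.381 mol.
Theoretical n(Ni) = n(e⁻)/2 = 2.190 mol, i.e. m_theo = 2.190 × 58.69 = 128.5 g.
Efficiency = m_actual / m_theo = 83.9 / 128.5 = 65.3 %.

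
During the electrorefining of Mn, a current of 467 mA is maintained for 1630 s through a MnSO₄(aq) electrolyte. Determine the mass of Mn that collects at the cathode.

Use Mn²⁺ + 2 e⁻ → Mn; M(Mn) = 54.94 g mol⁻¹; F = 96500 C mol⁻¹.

Q = I·t = 0.4670 A × 1630.0 s = 761.2 C.
n(e⁻) = Q/F = 761.2 / 96500 = 0.007888 mol.
Mn²⁺ + 2 e⁻ → Mn, so n(Mn) = n(e⁻)/2 = 0.003944 mol.
m = n·M = 0.003944 × 54.94 = 0.217 g.

0.217 g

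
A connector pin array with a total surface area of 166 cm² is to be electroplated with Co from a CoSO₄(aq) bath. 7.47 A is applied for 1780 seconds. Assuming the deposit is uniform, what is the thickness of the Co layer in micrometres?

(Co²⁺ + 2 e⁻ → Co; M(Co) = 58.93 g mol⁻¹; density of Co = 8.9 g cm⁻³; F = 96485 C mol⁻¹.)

27.5 μm

Q = I·t = 7.470 × 1780.0 = 13300 C; n(e⁻) = 0.1378 mol.
n(Co) = n(e⁻)/2 = 0.06891 mol, so m = 0.06891 × 58.93 = 4.061 g.
Volume = m/ρ = 4.061 / 8.9 = 0.4562 cm³.
Thickness = V/A = 0.4562 / 166 = 0.00275 cm = 27.5 μm.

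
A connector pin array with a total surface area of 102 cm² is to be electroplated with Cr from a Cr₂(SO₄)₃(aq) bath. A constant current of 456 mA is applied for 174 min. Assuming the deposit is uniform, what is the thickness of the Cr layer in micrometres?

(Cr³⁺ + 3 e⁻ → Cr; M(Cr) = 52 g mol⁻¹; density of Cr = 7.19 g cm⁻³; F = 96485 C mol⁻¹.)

Q = I·t = 0.4560 × 10440 = 4761 C; n(e⁻) = 0.04934 mol.
n(Cr) = n(e⁻)/3 = 0.01645 mol, so m = 0.01645 × 52 = 0.8552 g.
Volume = m/ρ = 0.8552 / 7.19 = 0.1189 cm³.
Thickness = V/A = 0.1189 / 102 = 0.00117 cm = 11.7 μm.

11.7 μm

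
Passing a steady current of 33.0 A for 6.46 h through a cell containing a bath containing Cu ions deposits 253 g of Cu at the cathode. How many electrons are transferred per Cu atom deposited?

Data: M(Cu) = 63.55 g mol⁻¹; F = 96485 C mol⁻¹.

2

Q = I·t = 33.00 A × 23256 s = 767400 C, so n(e⁻) = 767400/96485 = 7.954 mol.
n(Cu) deposited = 253 / 63.55 = 3.981 mol.
Electrons per atom = n(e⁻)/n(Cu) = 7.954 / 3.981 = 2.00 ≈ 2, so the ion is Cu²⁺.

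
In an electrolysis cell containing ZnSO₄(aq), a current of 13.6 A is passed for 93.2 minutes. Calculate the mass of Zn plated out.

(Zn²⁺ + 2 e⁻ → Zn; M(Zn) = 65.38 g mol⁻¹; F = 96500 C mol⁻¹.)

25.8 g

Q = I·t = 13.60 A × 5592.0 s = 76050 C.
n(e⁻) = Q/F = 76050 / 96500 = 0.7881 mol.
Zn²⁺ + 2 e⁻ → Zn, so n(Zn) = n(e⁻)/2 = 0.3940 mol.
m = n·M = 0.3940 × 65.38 = 25.8 g.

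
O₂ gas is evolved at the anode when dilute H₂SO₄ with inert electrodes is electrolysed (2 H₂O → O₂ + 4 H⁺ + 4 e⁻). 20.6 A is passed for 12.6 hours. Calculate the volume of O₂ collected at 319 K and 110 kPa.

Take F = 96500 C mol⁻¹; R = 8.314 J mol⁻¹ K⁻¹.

Q = I·t = 20.60 A × 45360 s = 934400 C.
n(e⁻) = Q/F = 934400 / 96500 = 9.683 mol.
4 electrons are transferred per O₂ molecule, so n(O₂) = 9.683 / 4 = 2.421 mol.
V = nRT/P = (2.421 × 8.314 × 319) / (110 × 10³ Pa) = 0.0584 m³ = 58.4 L.

58.4 L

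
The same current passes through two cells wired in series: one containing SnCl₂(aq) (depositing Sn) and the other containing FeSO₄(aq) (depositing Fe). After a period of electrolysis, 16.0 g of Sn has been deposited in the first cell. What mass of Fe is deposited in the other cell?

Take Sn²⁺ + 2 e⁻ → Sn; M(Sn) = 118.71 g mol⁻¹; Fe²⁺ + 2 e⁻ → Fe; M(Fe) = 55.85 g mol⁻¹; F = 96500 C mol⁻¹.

7.53 g

n(Sn) = 16.0 / 118.71 = 0.1348 mol.
Since Sn²⁺ + 2 e⁻ → Sn, n(e⁻) passed = 2 × 0.1348 = 0.2696 mol.
Cells in series carry the same charge, so the same 0.2696 mol of electrons passes through cell 2.
Fe²⁺ + 2 e⁻ → Fe, so n(Fe) = 0.2696 / 2 = 0.1348 mol.
m(Fe) = 0.1348 × 55.85 = 7.53 g.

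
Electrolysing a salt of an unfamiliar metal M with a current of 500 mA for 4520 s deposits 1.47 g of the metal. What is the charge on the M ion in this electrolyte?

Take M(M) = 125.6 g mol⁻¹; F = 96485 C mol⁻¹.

Q = I·t = 0.5000 A × 4520.0 s = 2260 C, so n(e⁻) = 2260/96485 = 0.02342 mol.
n(M) deposited = 1.47 / 125.6 = 0.01170 mol.
Electrons per atom = n(e⁻)/n(M) = 0.02342 / 0.01170 = 2.00 ≈ 2, so the ion is M²⁺.

+2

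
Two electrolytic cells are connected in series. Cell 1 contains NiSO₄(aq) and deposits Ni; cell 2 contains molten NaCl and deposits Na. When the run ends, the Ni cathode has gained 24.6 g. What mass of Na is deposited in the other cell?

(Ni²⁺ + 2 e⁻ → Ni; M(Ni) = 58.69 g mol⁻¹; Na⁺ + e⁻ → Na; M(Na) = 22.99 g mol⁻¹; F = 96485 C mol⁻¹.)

n(Ni) = 24.6 / 58.69 = 0.4192 mol.
Since Ni²⁺ + 2 e⁻ → Ni, n(e⁻) passed = 2 × 0.4192 = 0.8383 mol.
Cells in series carry the same charge, so the same 0.8383 mol of electrons passes through cell 2.
Na⁺ + e⁻ → Na, so n(Na) = 0.8383 / 1 = 0.8383 mol.
m(Na) = 0.8383 × 22.99 = 19.3 g.

19.3 g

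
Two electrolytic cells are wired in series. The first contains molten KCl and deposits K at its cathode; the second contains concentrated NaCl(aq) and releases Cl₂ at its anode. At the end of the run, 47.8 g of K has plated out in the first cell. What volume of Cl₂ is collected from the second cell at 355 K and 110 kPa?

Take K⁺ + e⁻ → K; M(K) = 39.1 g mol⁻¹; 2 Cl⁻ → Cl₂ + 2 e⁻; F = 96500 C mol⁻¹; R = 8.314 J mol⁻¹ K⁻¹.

16.4 L

n(K) = 47.8 / 39.1 = 1.223 mol, so n(e⁻) = 1 × 1.223 = 1.223 mol.
The cells are in series, so the same 1.223 mol of electrons passes through the second cell.
2 Cl⁻ → Cl₂ + 2 e⁻ — 2 mol e⁻ per mol Cl₂, so n(Cl₂) = 1.223/2 = 0.6113 mol.
V = nRT/P = (0.6113 × 8.314 × 355) / (110 × 10³) = 0.0164 m³ = 16.4 L.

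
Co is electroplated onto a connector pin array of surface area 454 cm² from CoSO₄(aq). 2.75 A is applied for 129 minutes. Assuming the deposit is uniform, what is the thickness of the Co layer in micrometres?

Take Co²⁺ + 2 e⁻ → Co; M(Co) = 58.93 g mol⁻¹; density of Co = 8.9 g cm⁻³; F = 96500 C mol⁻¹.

16.1 μm

Q = I·t = 2.750 × 7740.0 = 21280 C; n(e⁻) = 0.2206 mol.
n(Co) = n(e⁻)/2 = 0.1103 mol, so m = 0.1103 × 58.93 = 6.499 g.
Volume = m/ρ = 6.499 / 8.9 = 0.7302 cm³.
Thickness = V/A = 0.7302 / 454 = 0.00161 cm = 16.1 μm.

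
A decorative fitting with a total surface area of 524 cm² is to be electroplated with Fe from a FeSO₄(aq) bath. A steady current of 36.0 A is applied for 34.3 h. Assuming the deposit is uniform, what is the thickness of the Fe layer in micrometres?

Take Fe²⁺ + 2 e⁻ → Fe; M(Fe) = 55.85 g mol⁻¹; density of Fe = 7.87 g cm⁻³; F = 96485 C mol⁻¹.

Q = I·t = 36.00 × 123480 = 4445000 C; n(e⁻) = 46.07 mol.
n(Fe) = n(e⁻)/2 = 23.04 mol, so m = 23.04 × 55.85 = 1287 g.
Volume = m/ρ = 1287 / 7.87 = 163.5 cm³.
Thickness = V/A = 163.5 / 524 = 0.312 cm = 3120 μm.

3120 μm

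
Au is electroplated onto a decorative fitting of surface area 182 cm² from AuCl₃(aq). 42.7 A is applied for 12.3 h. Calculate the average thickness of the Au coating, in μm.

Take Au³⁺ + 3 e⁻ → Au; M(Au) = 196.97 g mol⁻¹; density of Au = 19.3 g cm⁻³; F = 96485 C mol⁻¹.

3660 μm

Q = I·t = 42.70 × 44280 = 1891000 C; n(e⁻) = 19.60 mol.
n(Au) = n(e⁻)/3 = 6.532 mol, so m = 6.532 × 196.97 = 1287 g.
Volume = m/ρ = 1287 / 19.3 = 66.66 cm³.
Thickness = V/A = 66.66 / 182 = 0.366 cm = 3660 μm.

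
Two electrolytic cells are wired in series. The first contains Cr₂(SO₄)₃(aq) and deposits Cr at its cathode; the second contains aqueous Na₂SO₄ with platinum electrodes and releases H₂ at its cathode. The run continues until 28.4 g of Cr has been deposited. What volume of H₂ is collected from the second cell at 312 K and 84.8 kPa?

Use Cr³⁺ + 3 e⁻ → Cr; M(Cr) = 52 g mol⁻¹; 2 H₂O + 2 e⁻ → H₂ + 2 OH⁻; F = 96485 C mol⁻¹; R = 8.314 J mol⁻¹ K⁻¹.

25.1 L

n(Cr) = 28.4 / 52 = 0.5462 mol, so n(e⁻) = 3 × 0.5462 = 1.638 mol.
The cells are in series, so the same 1.638 mol of electrons passes through the second cell.
2 H₂O + 2 e⁻ → H₂ + 2 OH⁻ — 2 mol e⁻ per mol H₂, so n(H₂) = 1.638/2 = 0.8192 mol.
V = nRT/P = (0.8192 × 8.314 × 312) / (84.8 × 10³) = 0.0251 m³ = 25.1 L.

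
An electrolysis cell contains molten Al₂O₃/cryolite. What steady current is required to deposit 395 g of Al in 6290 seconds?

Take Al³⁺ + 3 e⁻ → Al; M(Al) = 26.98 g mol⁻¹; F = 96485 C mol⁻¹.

n(Al) = 395 / 26.98 = 14.64 mol.
n(e⁻) = 3 × 14.64 = 43.92 mol.
Q = n(e⁻)·F = 43.92 × 96485 = 4238000 C.
I = Q/t = 4238000 / 6290.0 s = 674 A.

674 A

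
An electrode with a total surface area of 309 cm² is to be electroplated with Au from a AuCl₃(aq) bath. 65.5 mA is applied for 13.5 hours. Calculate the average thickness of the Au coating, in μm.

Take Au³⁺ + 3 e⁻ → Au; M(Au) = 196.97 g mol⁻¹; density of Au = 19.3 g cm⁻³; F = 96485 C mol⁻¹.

Q = I·t = 0.06550 × 48600 = 3183 C; n(e⁻) = 0.03299 mol.
n(Au) = n(e⁻)/3 = 0.01100 mol, so m = 0.01100 × 196.97 = 2.166 g.
Volume = m/ρ = 2.166 / 19.3 = 0.1122 cm³.
Thickness = V/A = 0.1122 / 309 = 3.63 × 10⁻⁴ cm = 3.63 μm.

3.63 μm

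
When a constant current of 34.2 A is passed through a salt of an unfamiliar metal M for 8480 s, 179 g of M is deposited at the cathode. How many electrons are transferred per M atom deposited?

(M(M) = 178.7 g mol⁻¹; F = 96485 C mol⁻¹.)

3

Q = I·t = 34.20 A × 8480.0 s = 290000 C, so n(e⁻) = 290000/96485 = 3.006 mol.
n(M) deposited = 179 / 178.7 = 1.002 mol.
Electrons per atom = n(e⁻)/n(M) = 3.006 / 1.002 = 3.00 ≈ 3, so the ion is M³⁺.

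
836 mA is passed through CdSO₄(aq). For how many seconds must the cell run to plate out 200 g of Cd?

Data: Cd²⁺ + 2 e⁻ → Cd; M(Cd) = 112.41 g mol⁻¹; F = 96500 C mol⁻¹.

n(Cd) = m/M = 200 / 112.41 = 1.779 mol.
Each Cd atom requires 2 electrons, so n(e⁻) = 2 × 1.779 = 3.558 mol.
Q = n(e⁻)·F = 3.558 × 96500 = 343400 C.
t = Q/I = 343400 / 0.8360 A = 410700 s.

4.11 × 10⁵ s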